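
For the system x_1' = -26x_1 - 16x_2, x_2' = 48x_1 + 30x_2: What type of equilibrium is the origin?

A = [[-26,-16],[48,30]]; det(A-λI) = λ^2 - 4λ - 12.
λ = -2, 6: opposite signs.

saddle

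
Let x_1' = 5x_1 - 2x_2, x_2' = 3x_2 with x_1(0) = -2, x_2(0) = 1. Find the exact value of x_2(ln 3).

27

A = [[5,-2],[0,3]]; eigenvalues λ = 3, 5.
Eigenvectors: (1,1) for λ=3, (-1,0) for λ=5.
From the initial condition, c_1 = 1, c_2 = 3.
x_2(ln 3) = (1)(3^3)(1) + (3)(3^5)(0) = 27.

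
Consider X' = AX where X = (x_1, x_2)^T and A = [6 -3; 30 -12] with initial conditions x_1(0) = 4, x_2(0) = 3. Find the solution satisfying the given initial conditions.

Coefficient matrix A = [[6, -3], [30, -12]].
Characteristic polynomial det(A - λI) = λ^2 + 6λ + 18 = 0.
Eigenvalues λ = -3 ± 3i (complex conjugate pair).
For λ=-3+3i: an eigenvector is (1,3) - i(0,1) = (1, 3 - i).
A real fundamental pair from Re and Im of e^((-3+3i)t)v: X_1 = e^(-3t)(cos(3t)·(1,3) + sin(3t)·(0,1)), X_2 = e^(-3t)(sin(3t)·(1,3) - cos(3t)·(0,1)).
General solution: K_1X_1 + K_2X_2.
Applying x_1(0)=4, x_2(0)=3 gives K_1=4, K_2=9.

x_1(t) = 9e^(-3t)sin(3t) + 4e^(-3t)cos(3t), x_2(t) = 31e^(-3t)sin(3t) + 3e^(-3t)cos(3t)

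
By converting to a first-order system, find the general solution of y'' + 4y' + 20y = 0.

y(t) = K_1e^(-2t)cos(4t) + K_2e^(-2t)sin(4t)

Let x_1 = y, x_2 = y'. Then x_1' = x_2 and x_2' = -20x_1 - 4x_2.
A = [[0,1],[-20,-4]]; det(A-λI) = λ^2 + 4λ + 20.
Eigenvalues λ = -2 ± 4i.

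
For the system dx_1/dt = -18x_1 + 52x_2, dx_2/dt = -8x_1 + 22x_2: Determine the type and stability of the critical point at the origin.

A = [[-18,52],[-8,22]]; det(A-λI) = λ^2 - 4λ + 20.
λ = 2 ± 4i: positive real part.

unstable spiral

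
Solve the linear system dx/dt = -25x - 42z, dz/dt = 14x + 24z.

Coefficient matrix A = [[-25, -42], [14, 24]].
Characteristic polynomial det(A - λI) = λ^2 + λ - 12 = 0.
Eigenvalues λ = 3, -4.
For λ=3: (A-λI) row 1 is [-28, -42], so an eigenvector is (-3, 2).
For λ=-4: (A-λI) row 1 is [-21, -42], so an eigenvector is (2, -1).
General solution: C_1e^(3t)(-3,2) + C_2e^(-4t)(2,-1).

x(t) = -3C_1e^(3t) + 2C_2e^(-4t), z(t) = 2C_1e^(3t) - C_2e^(-4t)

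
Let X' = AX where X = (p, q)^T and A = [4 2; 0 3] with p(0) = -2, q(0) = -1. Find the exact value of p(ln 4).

-896

A = [[4,2],[0,3]]; eigenvalues λ = 4, 3.
Eigenvectors: (1,0) for λ=4, (2,-1) for λ=3.
From the initial condition, c_1 = -4, c_2 = 1.
p(ln 4) = (-4)(4^4)(1) + (1)(4^3)(2) = -896.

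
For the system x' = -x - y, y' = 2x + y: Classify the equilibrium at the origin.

center

A = [[-1,-1],[2,1]]; det(A-λI) = λ^2 + 1.
λ = 0 ± i: zero real part.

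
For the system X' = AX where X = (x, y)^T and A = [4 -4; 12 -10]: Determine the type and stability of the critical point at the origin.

stable node

A = [[4,-4],[12,-10]]; det(A-λI) = λ^2 + 6λ + 8.
λ = -4, -2: both negative.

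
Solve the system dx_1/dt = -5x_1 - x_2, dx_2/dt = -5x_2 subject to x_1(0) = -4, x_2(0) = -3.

Coefficient matrix A = [[-5, -1], [0, -5]].
Characteristic polynomial det(A - λI) = λ^2 + 10λ + 25 = 0.
Single eigenvalue λ = -5 with algebraic multiplicity 2.
Eigenvector v = (-1,0); generalized eigenvector w with (A-λI)w=v is (-1,1).
General solution: e^(-5t)[C_1·v + C_2·(t·v + w)].
Applying x_1(0)=-4, x_2(0)=-3 gives C_1=7, C_2=-3.

x_1(t) = 3te^(-5t) - 4e^(-5t), x_2(t) = -3e^(-5t)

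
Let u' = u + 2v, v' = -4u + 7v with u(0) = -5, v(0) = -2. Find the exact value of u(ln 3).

A = [[1,2],[-4,7]]; eigenvalues λ = 5, 3.
Eigenvectors: (1,2) for λ=5, (1,1) for λ=3.
From the initial condition, c_1 = 3, c_2 = -8.
u(ln 3) = (3)(3^5)(1) + (-8)(3^3)(1) = 513.

513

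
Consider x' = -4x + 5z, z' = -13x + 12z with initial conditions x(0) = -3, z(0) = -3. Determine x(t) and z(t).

Coefficient matrix A = [[-4, 5], [-13, 12]].
Characteristic polynomial det(A - λI) = λ^2 - 8λ + 17 = 0.
Eigenvalues λ = 4 ± i (complex conjugate pair).
For λ=4+i: an eigenvector is (1,2) - i(2,3) = (1 - 2i, 2 - 3i).
A real fundamental pair from Re and Im of e^((4+i)t)v: X_1 = e^(4t)(cos(t)·(1,2) + sin(t)·(2,3)), X_2 = e^(4t)(sin(t)·(1,2) - cos(t)·(2,3)).
General solution: C_1X_1 + C_2X_2.
Applying x(0)=-3, z(0)=-3 gives C_1=3, C_2=3.

x(t) = 9e^(4t)sin(t) - 3e^(4t)cos(t), z(t) = 15e^(4t)sin(t) - 3e^(4t)cos(t)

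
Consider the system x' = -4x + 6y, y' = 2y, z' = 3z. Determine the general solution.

Coefficient matrix A = [[-4, 6, 0], [0, 2, 0], [0, 0, 3]].
det(A - λI) = 0 gives eigenvalues λ = -4, 3, 2.
For λ=-4: eigenvector (1,0,0).
For λ=3: eigenvector (0,0,1).
For λ=2: eigenvector (1,1,0).
General solution: K_1e^(-4t)(1,0,0) + K_2e^(3t)(0,0,1) + K_3e^(2t)(1,1,0).

x(t) = K_1e^(-4t) + K_3e^(2t), y(t) = K_3e^(2t), z(t) = K_2e^(3t)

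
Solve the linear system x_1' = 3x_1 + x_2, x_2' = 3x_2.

Coefficient matrix A = [[3, 1], [0, 3]].
Characteristic polynomial det(A - λI) = λ^2 - 6λ + 9 = 0.
Single eigenvalue λ = 3 with algebraic multiplicity 2.
Eigenvector v = (1,0); generalized eigenvector w with (A-λI)w=v is (-2,1).
General solution: e^(3t)[c_1·v + c_2·(t·v + w)].

x_1(t) = c_1e^(3t) + c_2te^(3t) - 2c_2e^(3t), x_2(t) = c_2e^(3t)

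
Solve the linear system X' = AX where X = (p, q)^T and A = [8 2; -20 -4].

Coefficient matrix A = [[8, 2], [-20, -4]].
Characteristic polynomial det(A - λI) = λ^2 - 4λ + 8 = 0.
Eigenvalues λ = 2 ± 2i (complex conjugate pair).
For λ=2+2i: an eigenvector is (1,-3) - i(0,-1) = (1, -3 + i).
A real fundamental pair from Re and Im of e^((2+2i)t)v: X_1 = e^(2t)(cos(2t)·(1,-3) + sin(2t)·(0,-1)), X_2 = e^(2t)(sin(2t)·(1,-3) - cos(2t)·(0,-1)).
General solution: C_1X_1 + C_2X_2.

p(t) = C_1e^(2t)cos(2t) + C_2e^(2t)sin(2t), q(t) = -C_1e^(2t)sin(2t) - 3C_1e^(2t)cos(2t) - 3C_2e^(2t)sin(2t) + C_2e^(2t)cos(2t)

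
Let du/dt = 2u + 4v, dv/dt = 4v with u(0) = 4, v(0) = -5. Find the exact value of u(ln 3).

A = [[2,4],[0,4]]; eigenvalues λ = 4, 2.
Eigenvectors: (2,1) for λ=4, (-1,0) for λ=2.
From the initial condition, c_1 = -5, c_2 = -14.
u(ln 3) = (-5)(3^4)(2) + (-14)(3^2)(-1) = -684.

-684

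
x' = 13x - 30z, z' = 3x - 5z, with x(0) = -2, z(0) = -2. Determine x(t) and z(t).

Coefficient matrix A = [[13, -30], [3, -5]].
Characteristic polynomial det(A - λI) = λ^2 - 8λ + 25 = 0.
Eigenvalues λ = 4 ± 3i (complex conjugate pair).
For λ=4+3i: an eigenvector is (-3,-1) - i(1,0) = (-3 - i, -1).
A real fundamental pair from Re and Im of e^((4+3i)t)v: X_1 = e^(4t)(cos(3t)·(-3,-1) + sin(3t)·(1,0)), X_2 = e^(4t)(sin(3t)·(-3,-1) - cos(3t)·(1,0)).
General solution: K_1X_1 + K_2X_2.
Applying x(0)=-2, z(0)=-2 gives K_1=2, K_2=-4.

x(t) = 14e^(4t)sin(3t) - 2e^(4t)cos(3t), z(t) = 4e^(4t)sin(3t) - 2e^(4t)cos(3t)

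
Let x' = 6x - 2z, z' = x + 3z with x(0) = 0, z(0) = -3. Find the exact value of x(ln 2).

A = [[6,-2],[1,3]]; eigenvalues λ = 5, 4.
Eigenvectors: (-2,-1) for λ=5, (-1,-1) for λ=4.
From the initial condition, c_1 = -3, c_2 = 6.
x(ln 2) = (-3)(2^5)(-2) + (6)(2^4)(-1) = 96.

96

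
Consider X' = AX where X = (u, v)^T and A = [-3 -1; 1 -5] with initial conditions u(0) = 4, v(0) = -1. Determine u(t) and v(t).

u(t) = 5te^(-4t) + 4e^(-4t), v(t) = 5te^(-4t) - e^(-4t)

Coefficient matrix A = [[-3, -1], [1, -5]].
Characteristic polynomial det(A - λI) = λ^2 + 8λ + 16 = 0.
Single eigenvalue λ = -4 with algebraic multiplicity 2.
Eigenvector v = (-1,-1); generalized eigenvector w with (A-λI)w=v is (-2,-1).
General solution: e^(-4t)[C_1·v + C_2·(t·v + w)].
Applying u(0)=4, v(0)=-1 gives C_1=6, C_2=-5.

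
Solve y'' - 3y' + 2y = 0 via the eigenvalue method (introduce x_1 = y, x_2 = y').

y(t) = c_1e^(t) + c_2e^(2t)

Let x_1 = y, x_2 = y'. Then x_1' = x_2 and x_2' = -2x_1 + 3x_2.
A = [[0,1],[-2,3]]; det(A-λI) = λ^2 - 3λ + 2.
Eigenvalues λ = 1, 2 with eigenvectors (1,1), (1,2).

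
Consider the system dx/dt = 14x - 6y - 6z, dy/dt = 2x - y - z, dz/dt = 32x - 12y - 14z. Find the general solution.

x(t) = c_1e^(2t) + 2c_2e^(-t) + 3c_3e^(-2t), y(t) = c_2e^(-t) + c_3e^(-2t), z(t) = 2c_1e^(2t) + 4c_2e^(-t) + 7c_3e^(-2t)

Coefficient matrix A = [[14, -6, -6], [2, -1, -1], [32, -12, -14]].
det(A - λI) = 0 gives eigenvalues λ = 2, -1, -2.
For λ=2: eigenvector (1,0,2).
For λ=-1: eigenvector (2,1,4).
For λ=-2: eigenvector (3,1,7).
General solution: c_1e^(2t)(1,0,2) + c_2e^(-t)(2,1,4) + c_3e^(-2t)(3,1,7).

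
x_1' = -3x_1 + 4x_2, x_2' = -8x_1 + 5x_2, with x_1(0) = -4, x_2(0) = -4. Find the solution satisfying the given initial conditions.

x_1(t) = -4e^(t)cos(4t), x_2(t) = 4e^(t)sin(4t) - 4e^(t)cos(4t)

Coefficient matrix A = [[-3, 4], [-8, 5]].
Characteristic polynomial det(A - λI) = λ^2 - 2λ + 17 = 0.
Eigenvalues λ = 1 ± 4i (complex conjugate pair).
For λ=1+4i: an eigenvector is (-1,-1) - i(0,1) = (-1, -1 - i).
A real fundamental pair from Re and Im of e^((1+4i)t)v: X_1 = e^(t)(cos(4t)·(-1,-1) + sin(4t)·(0,1)), X_2 = e^(t)(sin(4t)·(-1,-1) - cos(4t)·(0,1)).
General solution: C_1X_1 + C_2X_2.
Applying x_1(0)=-4, x_2(0)=-4 gives C_1=4, C_2=0.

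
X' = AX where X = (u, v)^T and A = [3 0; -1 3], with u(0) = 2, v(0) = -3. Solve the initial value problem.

Coefficient matrix A = [[3, 0], [-1, 3]].
Characteristic polynomial det(A - λI) = λ^2 - 6λ + 9 = 0.
Single eigenvalue λ = 3 with algebraic multiplicity 2.
Eigenvector v = (0,1); generalized eigenvector w with (A-λI)w=v is (-1,-2).
General solution: e^(3t)[C_1·v + C_2·(t·v + w)].
Applying u(0)=2, v(0)=-3 gives C_1=-7, C_2=-2.

u(t) = 2e^(3t), v(t) = -2te^(3t) - 3e^(3t)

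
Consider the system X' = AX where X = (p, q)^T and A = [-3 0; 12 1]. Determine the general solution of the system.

p(t) = -c_2e^(-3t), q(t) = c_1e^(t) + 3c_2e^(-3t)

Coefficient matrix A = [[-3, 0], [12, 1]].
Characteristic polynomial det(A - λI) = λ^2 + 2λ - 3 = 0.
Eigenvalues λ = 1, -3.
For λ=1: (A-λI) row 1 is [-4, 0], so an eigenvector is (0, 1).
For λ=-3: (A-λI) row 2 is [12, 4], so an eigenvector is (-1, 3).
General solution: c_1e^(t)(0,1) + c_2e^(-3t)(-1,3).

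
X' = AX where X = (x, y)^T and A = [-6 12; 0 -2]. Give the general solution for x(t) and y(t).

Coefficient matrix A = [[-6, 12], [0, -2]].
Characteristic polynomial det(A - λI) = λ^2 + 8λ + 12 = 0.
Eigenvalues λ = -6, -2.
For λ=-6: (A-λI) row 1 is [0, 12], so an eigenvector is (-1, 0).
For λ=-2: (A-λI) row 1 is [-4, 12], so an eigenvector is (-3, -1).
General solution: c_1e^(-6t)(-1,0) + c_2e^(-2t)(-3,-1).

x(t) = -c_1e^(-6t) - 3c_2e^(-2t), y(t) = -c_2e^(-2t)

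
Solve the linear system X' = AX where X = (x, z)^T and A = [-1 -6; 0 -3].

x(t) = -3K_1e^(-3t) + K_2e^(-t), z(t) = -K_1e^(-3t)

Coefficient matrix A = [[-1, -6], [0, -3]].
Characteristic polynomial det(A - λI) = λ^2 + 4λ + 3 = 0.
Eigenvalues λ = -3, -1.
For λ=-3: (A-λI) row 1 is [2, -6], so an eigenvector is (-3, -1).
For λ=-1: (A-λI) row 1 is [0, -6], so an eigenvector is (1, 0).
General solution: K_1e^(-3t)(-3,-1) + K_2e^(-t)(1,0).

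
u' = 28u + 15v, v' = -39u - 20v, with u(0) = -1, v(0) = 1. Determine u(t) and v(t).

Coefficient matrix A = [[28, 15], [-39, -20]].
Characteristic polynomial det(A - λI) = λ^2 - 8λ + 25 = 0.
Eigenvalues λ = 4 ± 3i (complex conjugate pair).
For λ=4+3i: an eigenvector is (1,-2) - i(-2,3) = (1 + 2i, -2 - 3i).
A real fundamental pair from Re and Im of e^((4+3i)t)v: X_1 = e^(4t)(cos(3t)·(1,-2) + sin(3t)·(-2,3)), X_2 = e^(4t)(sin(3t)·(1,-2) - cos(3t)·(-2,3)).
General solution: C_1X_1 + C_2X_2.
Applying u(0)=-1, v(0)=1 gives C_1=1, C_2=-1.

u(t) = -3e^(4t)sin(3t) - e^(4t)cos(3t), v(t) = 5e^(4t)sin(3t) + e^(4t)cos(3t)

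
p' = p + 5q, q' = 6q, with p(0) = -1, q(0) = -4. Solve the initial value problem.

Coefficient matrix A = [[1, 5], [0, 6]].
Characteristic polynomial det(A - λI) = λ^2 - 7λ + 6 = 0.
Eigenvalues λ = 6, 1.
For λ=6: (A-λI) row 1 is [-5, 5], so an eigenvector is (-1, -1).
For λ=1: (A-λI) row 1 is [0, 5], so an eigenvector is (1, 0).
General solution: K_1e^(6t)(-1,-1) + K_2e^(t)(1,0).
Applying p(0)=-1, q(0)=-4 gives K_1=4, K_2=3.

p(t) = -4e^(6t) + 3e^(t), q(t) = -4e^(6t)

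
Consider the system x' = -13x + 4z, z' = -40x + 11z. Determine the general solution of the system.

x(t) = K_1e^(-t)cos(4t) + K_2e^(-t)sin(4t), z(t) = -K_1e^(-t)sin(4t) + 3K_1e^(-t)cos(4t) + 3K_2e^(-t)sin(4t) + K_2e^(-t)cos(4t)

Coefficient matrix A = [[-13, 4], [-40, 11]].
Characteristic polynomial det(A - λI) = λ^2 + 2λ + 17 = 0.
Eigenvalues λ = -1 ± 4i (complex conjugate pair).
For λ=-1+4i: an eigenvector is (1,3) - i(0,-1) = (1, 3 + i).
A real fundamental pair from Re and Im of e^((-1+4i)t)v: X_1 = e^(-t)(cos(4t)·(1,3) + sin(4t)·(0,-1)), X_2 = e^(-t)(sin(4t)·(1,3) - cos(4t)·(0,-1)).
General solution: K_1X_1 + K_2X_2.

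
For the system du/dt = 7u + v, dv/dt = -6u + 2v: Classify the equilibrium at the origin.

unstable node

A = [[7,1],[-6,2]]; det(A-λI) = λ^2 - 9λ + 20.
λ = 5, 4: both positive.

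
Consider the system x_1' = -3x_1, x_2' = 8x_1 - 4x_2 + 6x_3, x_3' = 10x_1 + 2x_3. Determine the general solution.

x_1(t) = c_1e^(-3t), x_2(t) = -4c_1e^(-3t) - c_2e^(-4t) + c_3e^(2t), x_3(t) = -2c_1e^(-3t) + c_3e^(2t)

Coefficient matrix A = [[-3, 0, 0], [8, -4, 6], [10, 0, 2]].
det(A - λI) = 0 gives eigenvalues λ = -3, -4, 2.
For λ=-3: eigenvector (1,-4,-2).
For λ=-4: eigenvector (0,-1,0).
For λ=2: eigenvector (0,1,1).
General solution: c_1e^(-3t)(1,-4,-2) + c_2e^(-4t)(0,-1,0) + c_3e^(2t)(0,1,1).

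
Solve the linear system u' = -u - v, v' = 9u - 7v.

Coefficient matrix A = [[-1, -1], [9, -7]].
Characteristic polynomial det(A - λI) = λ^2 + 8λ + 16 = 0.
Single eigenvalue λ = -4 with algebraic multiplicity 2.
Eigenvector v = (-1,-3); generalized eigenvector w with (A-λI)w=v is (-1,-2).
General solution: e^(-4t)[c_1·v + c_2·(t·v + w)].

u(t) = -c_1e^(-4t) - c_2te^(-4t) - c_2e^(-4t), v(t) = -3c_1e^(-4t) - 3c_2te^(-4t) - 2c_2e^(-4t)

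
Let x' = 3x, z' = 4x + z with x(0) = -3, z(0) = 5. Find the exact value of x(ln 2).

A = [[3,0],[4,1]]; eigenvalues λ = 3, 1.
Eigenvectors: (1,2) for λ=3, (0,-1) for λ=1.
From the initial condition, c_1 = -3, c_2 = -11.
x(ln 2) = (-3)(2^3)(1) + (-11)(2^1)(0) = -24.

-24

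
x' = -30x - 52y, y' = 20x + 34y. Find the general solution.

Coefficient matrix A = [[-30, -52], [20, 34]].
Characteristic polynomial det(A - λI) = λ^2 - 4λ + 20 = 0.
Eigenvalues λ = 2 ± 4i (complex conjugate pair).
For λ=2+4i: an eigenvector is (3,-2) - i(2,-1) = (3 - 2i, -2 + i).
A real fundamental pair from Re and Im of e^((2+4i)t)v: X_1 = e^(2t)(cos(4t)·(3,-2) + sin(4t)·(2,-1)), X_2 = e^(2t)(sin(4t)·(3,-2) - cos(4t)·(2,-1)).
General solution: c_1X_1 + c_2X_2.

x(t) = 2c_1e^(2t)sin(4t) + 3c_1e^(2t)cos(4t) + 3c_2e^(2t)sin(4t) - 2c_2e^(2t)cos(4t), y(t) = -c_1e^(2t)sin(4t) - 2c_1e^(2t)cos(4t) - 2c_2e^(2t)sin(4t) + c_2e^(2t)cos(4t)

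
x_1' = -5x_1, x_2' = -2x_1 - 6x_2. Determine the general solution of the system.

x_1(t) = c_1e^(-5t), x_2(t) = -2c_1e^(-5t) - c_2e^(-6t)

Coefficient matrix A = [[-5, 0], [-2, -6]].
Characteristic polynomial det(A - λI) = λ^2 + 11λ + 30 = 0.
Eigenvalues λ = -5, -6.
For λ=-5: (A-λI) row 2 is [-2, -1], so an eigenvector is (1, -2).
For λ=-6: (A-λI) row 1 is [1, 0], so an eigenvector is (0, -1).
General solution: c_1e^(-5t)(1,-2) + c_2e^(-6t)(0,-1).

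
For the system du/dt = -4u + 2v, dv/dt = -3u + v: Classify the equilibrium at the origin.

stable node

A = [[-4,2],[-3,1]]; det(A-λI) = λ^2 + 3λ + 2.
λ = -1, -2: both negative.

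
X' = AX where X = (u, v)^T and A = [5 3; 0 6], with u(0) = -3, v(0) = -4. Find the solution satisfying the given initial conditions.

u(t) = -12e^(6t) + 9e^(5t), v(t) = -4e^(6t)

Coefficient matrix A = [[5, 3], [0, 6]].
Characteristic polynomial det(A - λI) = λ^2 - 11λ + 30 = 0.
Eigenvalues λ = 5, 6.
For λ=5: (A-λI) row 1 is [0, 3], so an eigenvector is (-1, 0).
For λ=6: (A-λI) row 1 is [-1, 3], so an eigenvector is (3, 1).
General solution: c_1e^(5t)(-1,0) + c_2e^(6t)(3,1).
Applying u(0)=-3, v(0)=-4 gives c_1=-9, c_2=-4.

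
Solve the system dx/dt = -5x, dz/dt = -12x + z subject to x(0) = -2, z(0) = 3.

x(t) = -2e^(-5t), z(t) = 7e^(t) - 4e^(-5t)

Coefficient matrix A = [[-5, 0], [-12, 1]].
Characteristic polynomial det(A - λI) = λ^2 + 4λ - 5 = 0.
Eigenvalues λ = -5, 1.
For λ=-5: (A-λI) row 2 is [-12, 6], so an eigenvector is (-1, -2).
For λ=1: (A-λI) row 1 is [-6, 0], so an eigenvector is (0, -1).
General solution: c_1e^(-5t)(-1,-2) + c_2e^(t)(0,-1).
Applying x(0)=-2, z(0)=3 gives c_1=2, c_2=-7.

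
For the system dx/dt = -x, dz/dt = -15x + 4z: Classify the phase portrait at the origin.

A = [[-1,0],[-15,4]]; det(A-λI) = λ^2 - 3λ - 4.
λ = -1, 4: opposite signs.

saddle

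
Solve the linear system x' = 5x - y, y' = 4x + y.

x(t) = C_1e^(3t) + C_2te^(3t), y(t) = 2C_1e^(3t) + 2C_2te^(3t) - C_2e^(3t)

Coefficient matrix A = [[5, -1], [4, 1]].
Characteristic polynomial det(A - λI) = λ^2 - 6λ + 9 = 0.
Single eigenvalue λ = 3 with algebraic multiplicity 2.
Eigenvector v = (1,2); generalized eigenvector w with (A-λI)w=v is (0,-1).
General solution: e^(3t)[C_1·v + C_2·(t·v + w)].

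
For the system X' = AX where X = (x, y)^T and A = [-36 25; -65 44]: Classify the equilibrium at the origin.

A = [[-36,25],[-65,44]]; det(A-λI) = λ^2 - 8λ + 41.
λ = 4 ± 5i: positive real part.

unstable spiral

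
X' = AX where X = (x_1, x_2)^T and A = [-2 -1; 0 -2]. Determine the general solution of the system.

x_1(t) = c_1e^(-2t) + c_2te^(-2t) + 3c_2e^(-2t), x_2(t) = -c_2e^(-2t)

Coefficient matrix A = [[-2, -1], [0, -2]].
Characteristic polynomial det(A - λI) = λ^2 + 4λ + 4 = 0.
Single eigenvalue λ = -2 with algebraic multiplicity 2.
Eigenvector v = (1,0); generalized eigenvector w with (A-λI)w=v is (3,-1).
General solution: e^(-2t)[c_1·v + c_2·(t·v + w)].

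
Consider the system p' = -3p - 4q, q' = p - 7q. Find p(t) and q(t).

Coefficient matrix A = [[-3, -4], [1, -7]].
Characteristic polynomial det(A - λI) = λ^2 + 10λ + 25 = 0.
Single eigenvalue λ = -5 with algebraic multiplicity 2.
Eigenvector v = (-2,-1); generalized eigenvector w with (A-λI)w=v is (-1,0).
General solution: e^(-5t)[C_1·v + C_2·(t·v + w)].

p(t) = -2C_1e^(-5t) - 2C_2te^(-5t) - C_2e^(-5t), q(t) = -C_1e^(-5t) - C_2te^(-5t)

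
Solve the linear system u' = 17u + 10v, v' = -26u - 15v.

Coefficient matrix A = [[17, 10], [-26, -15]].
Characteristic polynomial det(A - λI) = λ^2 - 2λ + 5 = 0.
Eigenvalues λ = 1 ± 2i (complex conjugate pair).
For λ=1+2i: an eigenvector is (1,-2) - i(-2,3) = (1 + 2i, -2 - 3i).
A real fundamental pair from Re and Im of e^((1+2i)t)v: X_1 = e^(t)(cos(2t)·(1,-2) + sin(2t)·(-2,3)), X_2 = e^(t)(sin(2t)·(1,-2) - cos(2t)·(-2,3)).
General solution: c_1X_1 + c_2X_2.

u(t) = -2c_1e^(t)sin(2t) + c_1e^(t)cos(2t) + c_2e^(t)sin(2t) + 2c_2e^(t)cos(2t), v(t) = 3c_1e^(t)sin(2t) - 2c_1e^(t)cos(2t) - 2c_2e^(t)sin(2t) - 3c_2e^(t)cos(2t)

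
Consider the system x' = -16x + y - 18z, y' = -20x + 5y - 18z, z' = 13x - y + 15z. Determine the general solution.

x(t) = 3K_1e^(-3t) + K_2e^(4t) - K_3e^(3t), y(t) = 3K_1e^(-3t) + 2K_2e^(4t) - K_3e^(3t), z(t) = -2K_1e^(-3t) - K_2e^(4t) + K_3e^(3t)

Coefficient matrix A = [[-16, 1, -18], [-20, 5, -18], [13, -1, 15]].
det(A - λI) = 0 gives eigenvalues λ = -3, 4, 3.
For λ=-3: eigenvector (3,3,-2).
For λ=4: eigenvector (1,2,-1).
For λ=3: eigenvector (-1,-1,1).
General solution: K_1e^(-3t)(3,3,-2) + K_2e^(4t)(1,2,-1) + K_3e^(3t)(-1,-1,1).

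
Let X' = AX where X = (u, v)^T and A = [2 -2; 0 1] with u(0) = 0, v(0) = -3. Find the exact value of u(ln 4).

A = [[2,-2],[0,1]]; eigenvalues λ = 1, 2.
Eigenvectors: (2,1) for λ=1, (-1,0) for λ=2.
From the initial condition, c_1 = -3, c_2 = -6.
u(ln 4) = (-3)(4^1)(2) + (-6)(4^2)(-1) = 72.

72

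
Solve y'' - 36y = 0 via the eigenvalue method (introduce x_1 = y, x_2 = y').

y(t) = K_1e^(-6t) + K_2e^(6t)

Let x_1 = y, x_2 = y'. Then x_1' = x_2 and x_2' = 36x_1.
A = [[0,1],[36,0]]; det(A-λI) = λ^2 - 36.
Eigenvalues λ = -6, 6 with eigenvectors (1,-6), (1,6).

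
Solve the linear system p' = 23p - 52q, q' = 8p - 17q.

p(t) = -3K_1e^(3t)sin(4t) + 2K_1e^(3t)cos(4t) + 2K_2e^(3t)sin(4t) + 3K_2e^(3t)cos(4t), q(t) = -K_1e^(3t)sin(4t) + K_1e^(3t)cos(4t) + K_2e^(3t)sin(4t) + K_2e^(3t)cos(4t)

Coefficient matrix A = [[23, -52], [8, -17]].
Characteristic polynomial det(A - λI) = λ^2 - 6λ + 25 = 0.
Eigenvalues λ = 3 ± 4i (complex conjugate pair).
For λ=3+4i: an eigenvector is (2,1) - i(-3,-1) = (2 + 3i, 1 + i).
A real fundamental pair from Re and Im of e^((3+4i)t)v: X_1 = e^(3t)(cos(4t)·(2,1) + sin(4t)·(-3,-1)), X_2 = e^(3t)(sin(4t)·(2,1) - cos(4t)·(-3,-1)).
General solution: K_1X_1 + K_2X_2.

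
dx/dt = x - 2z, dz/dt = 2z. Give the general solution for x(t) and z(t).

x(t) = -2C_1e^(2t) + C_2e^(t), z(t) = C_1e^(2t)

Coefficient matrix A = [[1, -2], [0, 2]].
Characteristic polynomial det(A - λI) = λ^2 - 3λ + 2 = 0.
Eigenvalues λ = 2, 1.
For λ=2: (A-λI) row 1 is [-1, -2], so an eigenvector is (-2, 1).
For λ=1: (A-λI) row 1 is [0, -2], so an eigenvector is (1, 0).
General solution: C_1e^(2t)(-2,1) + C_2e^(t)(1,0).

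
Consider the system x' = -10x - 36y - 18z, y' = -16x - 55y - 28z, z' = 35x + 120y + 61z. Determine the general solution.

Coefficient matrix A = [[-10, -36, -18], [-16, -55, -28], [35, 120, 61]].
det(A - λI) = 0 gives eigenvalues λ = -4, 1, -1.
For λ=-4: eigenvector (3,4,-9).
For λ=1: eigenvector (0,1,-2).
For λ=-1: eigenvector (-2,-2,5).
General solution: C_1e^(-4t)(3,4,-9) + C_2e^(t)(0,1,-2) + C_3e^(-t)(-2,-2,5).

x(t) = 3C_1e^(-4t) - 2C_3e^(-t), y(t) = 4C_1e^(-4t) + C_2e^(t) - 2C_3e^(-t), z(t) = -9C_1e^(-4t) - 2C_2e^(t) + 5C_3e^(-t)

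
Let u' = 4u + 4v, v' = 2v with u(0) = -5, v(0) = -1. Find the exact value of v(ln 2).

A = [[4,4],[0,2]]; eigenvalues λ = 2, 4.
Eigenvectors: (2,-1) for λ=2, (1,0) for λ=4.
From the initial condition, c_1 = 1, c_2 = -7.
v(ln 2) = (1)(2^2)(-1) + (-7)(2^4)(0) = -4.

-4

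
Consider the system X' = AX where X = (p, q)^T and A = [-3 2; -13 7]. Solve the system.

p(t) = c_1e^(2t)sin(t) + c_1e^(2t)cos(t) + c_2e^(2t)sin(t) - c_2e^(2t)cos(t), q(t) = 2c_1e^(2t)sin(t) + 3c_1e^(2t)cos(t) + 3c_2e^(2t)sin(t) - 2c_2e^(2t)cos(t)

Coefficient matrix A = [[-3, 2], [-13, 7]].
Characteristic polynomial det(A - λI) = λ^2 - 4λ + 5 = 0.
Eigenvalues λ = 2 ± i (complex conjugate pair).
For λ=2+i: an eigenvector is (1,3) - i(1,2) = (1 - i, 3 - 2i).
A real fundamental pair from Re and Im of e^((2+i)t)v: X_1 = e^(2t)(cos(t)·(1,3) + sin(t)·(1,2)), X_2 = e^(2t)(sin(t)·(1,3) - cos(t)·(1,2)).
General solution: c_1X_1 + c_2X_2.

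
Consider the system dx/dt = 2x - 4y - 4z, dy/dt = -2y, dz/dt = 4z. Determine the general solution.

x(t) = c_1e^(-2t) + c_2e^(2t) - 2c_3e^(4t), y(t) = c_1e^(-2t), z(t) = c_3e^(4t)

Coefficient matrix A = [[2, -4, -4], [0, -2, 0], [0, 0, 4]].
det(A - λI) = 0 gives eigenvalues λ = -2, 2, 4.
For λ=-2: eigenvector (1,1,0).
For λ=2: eigenvector (1,0,0).
For λ=4: eigenvector (-2,0,1).
General solution: c_1e^(-2t)(1,1,0) + c_2e^(2t)(1,0,0) + c_3e^(4t)(-2,0,1).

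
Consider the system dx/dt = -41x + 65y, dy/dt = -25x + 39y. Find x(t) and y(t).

x(t) = -3c_1e^(-t)sin(5t) + 2c_1e^(-t)cos(5t) + 2c_2e^(-t)sin(5t) + 3c_2e^(-t)cos(5t), y(t) = -2c_1e^(-t)sin(5t) + c_1e^(-t)cos(5t) + c_2e^(-t)sin(5t) + 2c_2e^(-t)cos(5t)

Coefficient matrix A = [[-41, 65], [-25, 39]].
Characteristic polynomial det(A - λI) = λ^2 + 2λ + 26 = 0.
Eigenvalues λ = -1 ± 5i (complex conjugate pair).
For λ=-1+5i: an eigenvector is (2,1) - i(-3,-2) = (2 + 3i, 1 + 2i).
A real fundamental pair from Re and Im of e^((-1+5i)t)v: X_1 = e^(-t)(cos(5t)·(2,1) + sin(5t)·(-3,-2)), X_2 = e^(-t)(sin(5t)·(2,1) - cos(5t)·(-3,-2)).
General solution: c_1X_1 + c_2X_2.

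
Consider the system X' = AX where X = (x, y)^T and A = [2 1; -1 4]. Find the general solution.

Coefficient matrix A = [[2, 1], [-1, 4]].
Characteristic polynomial det(A - λI) = λ^2 - 6λ + 9 = 0.
Single eigenvalue λ = 3 with algebraic multiplicity 2.
Eigenvector v = (1,1); generalized eigenvector w with (A-λI)w=v is (-2,-1).
General solution: e^(3t)[K_1·v + K_2·(t·v + w)].

x(t) = K_1e^(3t) + K_2te^(3t) - 2K_2e^(3t), y(t) = K_1e^(3t) + K_2te^(3t) - K_2e^(3t)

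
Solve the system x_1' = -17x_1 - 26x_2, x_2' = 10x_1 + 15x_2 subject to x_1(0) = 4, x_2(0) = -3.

Coefficient matrix A = [[-17, -26], [10, 15]].
Characteristic polynomial det(A - λI) = λ^2 + 2λ + 5 = 0.
Eigenvalues λ = -1 ± 2i (complex conjugate pair).
For λ=-1+2i: an eigenvector is (2,-1) - i(-3,2) = (2 + 3i, -1 - 2i).
A real fundamental pair from Re and Im of e^((-1+2i)t)v: X_1 = e^(-t)(cos(2t)·(2,-1) + sin(2t)·(-3,2)), X_2 = e^(-t)(sin(2t)·(2,-1) - cos(2t)·(-3,2)).
General solution: C_1X_1 + C_2X_2.
Applying x_1(0)=4, x_2(0)=-3 gives C_1=-1, C_2=2.

x_1(t) = 7e^(-t)sin(2t) + 4e^(-t)cos(2t), x_2(t) = -4e^(-t)sin(2t) - 3e^(-t)cos(2t)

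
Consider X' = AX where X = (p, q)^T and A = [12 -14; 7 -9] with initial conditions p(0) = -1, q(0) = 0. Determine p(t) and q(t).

Coefficient matrix A = [[12, -14], [7, -9]].
Characteristic polynomial det(A - λI) = λ^2 - 3λ - 10 = 0.
Eigenvalues λ = 5, -2.
For λ=5: (A-λI) row 1 is [7, -14], so an eigenvector is (-2, -1).
For λ=-2: (A-λI) row 1 is [14, -14], so an eigenvector is (1, 1).
General solution: C_1e^(5t)(-2,-1) + C_2e^(-2t)(1,1).
Applying p(0)=-1, q(0)=0 gives C_1=1, C_2=1.

p(t) = -2e^(5t) + e^(-2t), q(t) = -e^(5t) + e^(-2t)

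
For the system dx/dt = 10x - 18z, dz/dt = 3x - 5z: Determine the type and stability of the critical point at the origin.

unstable node

A = [[10,-18],[3,-5]]; det(A-λI) = λ^2 - 5λ + 4.
λ = 1, 4: both positive.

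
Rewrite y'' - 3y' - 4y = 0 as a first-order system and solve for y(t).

Let x_1 = y, x_2 = y'. Then x_1' = x_2 and x_2' = 4x_1 + 3x_2.
A = [[0,1],[4,3]]; det(A-λI) = λ^2 - 3λ - 4.
Eigenvalues λ = -1, 4 with eigenvectors (1,-1), (1,4).

y(t) = K_1e^(-t) + K_2e^(4t)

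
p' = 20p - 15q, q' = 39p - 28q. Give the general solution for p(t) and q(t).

Coefficient matrix A = [[20, -15], [39, -28]].
Characteristic polynomial det(A - λI) = λ^2 + 8λ + 25 = 0.
Eigenvalues λ = -4 ± 3i (complex conjugate pair).
For λ=-4+3i: an eigenvector is (1,2) - i(-2,-3) = (1 + 2i, 2 + 3i).
A real fundamental pair from Re and Im of e^((-4+3i)t)v: X_1 = e^(-4t)(cos(3t)·(1,2) + sin(3t)·(-2,-3)), X_2 = e^(-4t)(sin(3t)·(1,2) - cos(3t)·(-2,-3)).
General solution: K_1X_1 + K_2X_2.

p(t) = -2K_1e^(-4t)sin(3t) + K_1e^(-4t)cos(3t) + K_2e^(-4t)sin(3t) + 2K_2e^(-4t)cos(3t), q(t) = -3K_1e^(-4t)sin(3t) + 2K_1e^(-4t)cos(3t) + 2K_2e^(-4t)sin(3t) + 3K_2e^(-4t)cos(3t)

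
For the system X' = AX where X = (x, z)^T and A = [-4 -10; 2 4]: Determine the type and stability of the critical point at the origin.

A = [[-4,-10],[2,4]]; det(A-λI) = λ^2 + 4.
λ = 0 ± 2i: zero real part.

center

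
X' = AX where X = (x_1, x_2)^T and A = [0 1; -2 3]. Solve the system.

x_1(t) = -K_1e^(2t) + K_2e^(t), x_2(t) = -2K_1e^(2t) + K_2e^(t)

Coefficient matrix A = [[0, 1], [-2, 3]].
Characteristic polynomial det(A - λI) = λ^2 - 3λ + 2 = 0.
Eigenvalues λ = 2, 1.
For λ=2: (A-λI) row 1 is [-2, 1], so an eigenvector is (-1, -2).
For λ=1: (A-λI) row 1 is [-1, 1], so an eigenvector is (1, 1).
General solution: K_1e^(2t)(-1,-2) + K_2e^(t)(1,1).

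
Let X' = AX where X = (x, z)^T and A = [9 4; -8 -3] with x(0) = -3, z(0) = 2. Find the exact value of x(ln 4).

-4092

A = [[9,4],[-8,-3]]; eigenvalues λ = 1, 5.
Eigenvectors: (-1,2) for λ=1, (-1,1) for λ=5.
From the initial condition, c_1 = -1, c_2 = 4.
x(ln 4) = (-1)(4^1)(-1) + (4)(4^5)(-1) = -4092.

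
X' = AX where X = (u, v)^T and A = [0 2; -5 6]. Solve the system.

Coefficient matrix A = [[0, 2], [-5, 6]].
Characteristic polynomial det(A - λI) = λ^2 - 6λ + 10 = 0.
Eigenvalues λ = 3 ± i (complex conjugate pair).
For λ=3+i: an eigenvector is (-1,-1) - i(1,2) = (-1 - i, -1 - 2i).
A real fundamental pair from Re and Im of e^((3+i)t)v: X_1 = e^(3t)(cos(t)·(-1,-1) + sin(t)·(1,2)), X_2 = e^(3t)(sin(t)·(-1,-1) - cos(t)·(1,2)).
General solution: C_1X_1 + C_2X_2.

u(t) = C_1e^(3t)sin(t) - C_1e^(3t)cos(t) - C_2e^(3t)sin(t) - C_2e^(3t)cos(t), v(t) = 2C_1e^(3t)sin(t) - C_1e^(3t)cos(t) - C_2e^(3t)sin(t) - 2C_2e^(3t)cos(t)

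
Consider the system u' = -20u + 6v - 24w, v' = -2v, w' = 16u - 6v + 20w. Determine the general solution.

u(t) = 3K_1e^(-4t) - K_2e^(-2t) - K_3e^(4t), v(t) = K_2e^(-2t), w(t) = -2K_1e^(-4t) + K_2e^(-2t) + K_3e^(4t)

Coefficient matrix A = [[-20, 6, -24], [0, -2, 0], [16, -6, 20]].
det(A - λI) = 0 gives eigenvalues λ = -4, -2, 4.
For λ=-4: eigenvector (3,0,-2).
For λ=-2: eigenvector (-1,1,1).
For λ=4: eigenvector (-1,0,1).
General solution: K_1e^(-4t)(3,0,-2) + K_2e^(-2t)(-1,1,1) + K_3e^(4t)(-1,0,1).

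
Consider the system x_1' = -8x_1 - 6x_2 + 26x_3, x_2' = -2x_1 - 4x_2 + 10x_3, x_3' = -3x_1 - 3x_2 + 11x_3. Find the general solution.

x_1(t) = C_1e^(-2t) + 2C_2e^(-t) + 2C_3e^(2t), x_2(t) = -C_1e^(-2t) + 2C_2e^(-t) + C_3e^(2t), x_3(t) = C_2e^(-t) + C_3e^(2t)

Coefficient matrix A = [[-8, -6, 26], [-2, -4, 10], [-3, -3, 11]].
det(A - λI) = 0 gives eigenvalues λ = -2, -1, 2.
For λ=-2: eigenvector (1,-1,0).
For λ=-1: eigenvector (2,2,1).
For λ=2: eigenvector (2,1,1).
General solution: C_1e^(-2t)(1,-1,0) + C_2e^(-t)(2,2,1) + C_3e^(2t)(2,1,1).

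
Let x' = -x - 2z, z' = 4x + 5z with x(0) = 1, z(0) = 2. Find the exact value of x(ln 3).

A = [[-1,-2],[4,5]]; eigenvalues λ = 1, 3.
Eigenvectors: (-1,1) for λ=1, (-1,2) for λ=3.
From the initial condition, c_1 = -4, c_2 = 3.
x(ln 3) = (-4)(3^1)(-1) + (3)(3^3)(-1) = -69.

-69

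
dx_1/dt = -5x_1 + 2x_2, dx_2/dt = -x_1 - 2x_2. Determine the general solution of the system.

x_1(t) = -c_1e^(-3t) + 2c_2e^(-4t), x_2(t) = -c_1e^(-3t) + c_2e^(-4t)

Coefficient matrix A = [[-5, 2], [-1, -2]].
Characteristic polynomial det(A - λI) = λ^2 + 7λ + 12 = 0.
Eigenvalues λ = -3, -4.
For λ=-3: (A-λI) row 1 is [-2, 2], so an eigenvector is (-1, -1).
For λ=-4: (A-λI) row 1 is [-1, 2], so an eigenvector is (2, 1).
General solution: c_1e^(-3t)(-1,-1) + c_2e^(-4t)(2,1).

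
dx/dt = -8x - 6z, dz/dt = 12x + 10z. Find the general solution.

Coefficient matrix A = [[-8, -6], [12, 10]].
Characteristic polynomial det(A - λI) = λ^2 - 2λ - 8 = 0.
Eigenvalues λ = -2, 4.
For λ=-2: (A-λI) row 1 is [-6, -6], so an eigenvector is (1, -1).
For λ=4: (A-λI) row 1 is [-12, -6], so an eigenvector is (1, -2).
General solution: K_1e^(-2t)(1,-1) + K_2e^(4t)(1,-2).

x(t) = K_1e^(-2t) + K_2e^(4t), z(t) = -K_1e^(-2t) - 2K_2e^(4t)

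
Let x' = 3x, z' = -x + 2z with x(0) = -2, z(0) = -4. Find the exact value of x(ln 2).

A = [[3,0],[-1,2]]; eigenvalues λ = 2, 3.
Eigenvectors: (0,-1) for λ=2, (-1,1) for λ=3.
From the initial condition, c_1 = 6, c_2 = 2.
x(ln 2) = (6)(2^2)(0) + (2)(2^3)(-1) = -16.

-16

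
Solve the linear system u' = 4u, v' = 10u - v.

Coefficient matrix A = [[4, 0], [10, -1]].
Characteristic polynomial det(A - λI) = λ^2 - 3λ - 4 = 0.
Eigenvalues λ = 4, -1.
For λ=4: (A-λI) row 2 is [10, -5], so an eigenvector is (-1, -2).
For λ=-1: (A-λI) row 1 is [5, 0], so an eigenvector is (0, -1).
General solution: c_1e^(4t)(-1,-2) + c_2e^(-t)(0,-1).

u(t) = -c_1e^(4t), v(t) = -2c_1e^(4t) - c_2e^(-t)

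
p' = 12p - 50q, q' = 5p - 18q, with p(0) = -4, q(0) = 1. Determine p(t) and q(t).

Coefficient matrix A = [[12, -50], [5, -18]].
Characteristic polynomial det(A - λI) = λ^2 + 6λ + 34 = 0.
Eigenvalues λ = -3 ± 5i (complex conjugate pair).
For λ=-3+5i: an eigenvector is (-3,-1) - i(1,0) = (-3 - i, -1).
A real fundamental pair from Re and Im of e^((-3+5i)t)v: X_1 = e^(-3t)(cos(5t)·(-3,-1) + sin(5t)·(1,0)), X_2 = e^(-3t)(sin(5t)·(-3,-1) - cos(5t)·(1,0)).
General solution: c_1X_1 + c_2X_2.
Applying p(0)=-4, q(0)=1 gives c_1=-1, c_2=7.

p(t) = -22e^(-3t)sin(5t) - 4e^(-3t)cos(5t), q(t) = -7e^(-3t)sin(5t) + e^(-3t)cos(5t)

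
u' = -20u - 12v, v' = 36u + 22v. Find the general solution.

u(t) = 2C_1e^(-2t) + C_2e^(4t), v(t) = -3C_1e^(-2t) - 2C_2e^(4t)

Coefficient matrix A = [[-20, -12], [36, 22]].
Characteristic polynomial det(A - λI) = λ^2 - 2λ - 8 = 0.
Eigenvalues λ = -2, 4.
For λ=-2: (A-λI) row 1 is [-18, -12], so an eigenvector is (2, -3).
For λ=4: (A-λI) row 1 is [-24, -12], so an eigenvector is (1, -2).
General solution: C_1e^(-2t)(2,-3) + C_2e^(4t)(1,-2).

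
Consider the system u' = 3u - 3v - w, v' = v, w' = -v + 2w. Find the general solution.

Coefficient matrix A = [[3, -3, -1], [0, 1, 0], [0, -1, 2]].
det(A - λI) = 0 gives eigenvalues λ = 3, 1, 2.
For λ=3: eigenvector (1,0,0).
For λ=1: eigenvector (2,1,1).
For λ=2: eigenvector (1,0,1).
General solution: C_1e^(3t)(1,0,0) + C_2e^(t)(2,1,1) + C_3e^(2t)(1,0,1).

u(t) = C_1e^(3t) + 2C_2e^(t) + C_3e^(2t), v(t) = C_2e^(t), w(t) = C_2e^(t) + C_3e^(2t)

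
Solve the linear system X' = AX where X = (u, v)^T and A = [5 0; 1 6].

Coefficient matrix A = [[5, 0], [1, 6]].
Characteristic polynomial det(A - λI) = λ^2 - 11λ + 30 = 0.
Eigenvalues λ = 5, 6.
For λ=5: (A-λI) row 2 is [1, 1], so an eigenvector is (-1, 1).
For λ=6: (A-λI) row 1 is [-1, 0], so an eigenvector is (0, 1).
General solution: C_1e^(5t)(-1,1) + C_2e^(6t)(0,1).

u(t) = -C_1e^(5t), v(t) = C_1e^(5t) + C_2e^(6t)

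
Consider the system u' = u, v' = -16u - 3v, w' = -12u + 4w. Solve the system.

Coefficient matrix A = [[1, 0, 0], [-16, -3, 0], [-12, 0, 4]].
det(A - λI) = 0 gives eigenvalues λ = 1, -3, 4.
For λ=1: eigenvector (1,-4,4).
For λ=-3: eigenvector (0,1,0).
For λ=4: eigenvector (0,0,1).
General solution: K_1e^(t)(1,-4,4) + K_2e^(-3t)(0,1,0) + K_3e^(4t)(0,0,1).

u(t) = K_1e^(t), v(t) = -4K_1e^(t) + K_2e^(-3t), w(t) = 4K_1e^(t) + K_3e^(4t)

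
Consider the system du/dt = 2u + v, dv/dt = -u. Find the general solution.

Coefficient matrix A = [[2, 1], [-1, 0]].
Characteristic polynomial det(A - λI) = λ^2 - 2λ + 1 = 0.
Single eigenvalue λ = 1 with algebraic multiplicity 2.
Eigenvector v = (-1,1); generalized eigenvector w with (A-λI)w=v is (-2,1).
General solution: e^(t)[C_1·v + C_2·(t·v + w)].

u(t) = -C_1e^(t) - C_2te^(t) - 2C_2e^(t), v(t) = C_1e^(t) + C_2te^(t) + C_2e^(t)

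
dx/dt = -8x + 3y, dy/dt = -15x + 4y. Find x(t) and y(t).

x(t) = c_1e^(-2t)sin(3t) - c_2e^(-2t)cos(3t), y(t) = 2c_1e^(-2t)sin(3t) + c_1e^(-2t)cos(3t) + c_2e^(-2t)sin(3t) - 2c_2e^(-2t)cos(3t)

Coefficient matrix A = [[-8, 3], [-15, 4]].
Characteristic polynomial det(A - λI) = λ^2 + 4λ + 13 = 0.
Eigenvalues λ = -2 ± 3i (complex conjugate pair).
For λ=-2+3i: an eigenvector is (0,1) - i(1,2) = (0 - i, 1 - 2i).
A real fundamental pair from Re and Im of e^((-2+3i)t)v: X_1 = e^(-2t)(cos(3t)·(0,1) + sin(3t)·(1,2)), X_2 = e^(-2t)(sin(3t)·(0,1) - cos(3t)·(1,2)).
General solution: c_1X_1 + c_2X_2.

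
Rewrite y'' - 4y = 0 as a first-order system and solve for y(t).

Let x_1 = y, x_2 = y'. Then x_1' = x_2 and x_2' = 4x_1.
A = [[0,1],[4,0]]; det(A-λI) = λ^2 - 4.
Eigenvalues λ = 2, -2 with eigenvectors (1,2), (1,-2).

y(t) = C_1e^(2t) + C_2e^(-2t)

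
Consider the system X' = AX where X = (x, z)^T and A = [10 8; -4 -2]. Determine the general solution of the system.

x(t) = -2C_1e^(6t) - C_2e^(2t), z(t) = C_1e^(6t) + C_2e^(2t)

Coefficient matrix A = [[10, 8], [-4, -2]].
Characteristic polynomial det(A - λI) = λ^2 - 8λ + 12 = 0.
Eigenvalues λ = 6, 2.
For λ=6: (A-λI) row 1 is [4, 8], so an eigenvector is (-2, 1).
For λ=2: (A-λI) row 1 is [8, 8], so an eigenvector is (-1, 1).
General solution: C_1e^(6t)(-2,1) + C_2e^(2t)(-1,1).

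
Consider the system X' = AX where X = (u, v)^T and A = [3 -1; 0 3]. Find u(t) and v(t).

u(t) = C_1e^(3t) + C_2te^(3t) - C_2e^(3t), v(t) = -C_2e^(3t)

Coefficient matrix A = [[3, -1], [0, 3]].
Characteristic polynomial det(A - λI) = λ^2 - 6λ + 9 = 0.
Single eigenvalue λ = 3 with algebraic multiplicity 2.
Eigenvector v = (1,0); generalized eigenvector w with (A-λI)w=v is (-1,-1).
General solution: e^(3t)[C_1·v + C_2·(t·v + w)].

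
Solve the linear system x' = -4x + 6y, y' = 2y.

x(t) = -C_1e^(-4t) + C_2e^(2t), y(t) = C_2e^(2t)

Coefficient matrix A = [[-4, 6], [0, 2]].
Characteristic polynomial det(A - λI) = λ^2 + 2λ - 8 = 0.
Eigenvalues λ = -4, 2.
For λ=-4: (A-λI) row 1 is [0, 6], so an eigenvector is (-1, 0).
For λ=2: (A-λI) row 1 is [-6, 6], so an eigenvector is (1, 1).
General solution: C_1e^(-4t)(-1,0) + C_2e^(2t)(1,1).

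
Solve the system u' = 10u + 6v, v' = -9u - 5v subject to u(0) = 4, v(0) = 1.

Coefficient matrix A = [[10, 6], [-9, -5]].
Characteristic polynomial det(A - λI) = λ^2 - 5λ + 4 = 0.
Eigenvalues λ = 1, 4.
For λ=1: (A-λI) row 1 is [9, 6], so an eigenvector is (2, -3).
For λ=4: (A-λI) row 1 is [6, 6], so an eigenvector is (1, -1).
General solution: K_1e^(t)(2,-3) + K_2e^(4t)(1,-1).
Applying u(0)=4, v(0)=1 gives K_1=-5, K_2=14.

u(t) = 14e^(4t) - 10e^(t), v(t) = -14e^(4t) + 15e^(t)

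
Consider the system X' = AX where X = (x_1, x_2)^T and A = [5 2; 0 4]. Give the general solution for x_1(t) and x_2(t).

Coefficient matrix A = [[5, 2], [0, 4]].
Characteristic polynomial det(A - λI) = λ^2 - 9λ + 20 = 0.
Eigenvalues λ = 4, 5.
For λ=4: (A-λI) row 1 is [1, 2], so an eigenvector is (2, -1).
For λ=5: (A-λI) row 1 is [0, 2], so an eigenvector is (1, 0).
General solution: c_1e^(4t)(2,-1) + c_2e^(5t)(1,0).

x_1(t) = 2c_1e^(4t) + c_2e^(5t), x_2(t) = -c_1e^(4t)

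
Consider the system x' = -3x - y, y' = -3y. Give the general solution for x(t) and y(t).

x(t) = -C_1e^(-3t) - C_2te^(-3t) - 2C_2e^(-3t), y(t) = C_2e^(-3t)

Coefficient matrix A = [[-3, -1], [0, -3]].
Characteristic polynomial det(A - λI) = λ^2 + 6λ + 9 = 0.
Single eigenvalue λ = -3 with algebraic multiplicity 2.
Eigenvector v = (-1,0); generalized eigenvector w with (A-λI)w=v is (-2,1).
General solution: e^(-3t)[C_1·v + C_2·(t·v + w)].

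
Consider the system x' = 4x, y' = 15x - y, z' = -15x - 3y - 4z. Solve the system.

x(t) = K_1e^(4t), y(t) = 3K_1e^(4t) + K_2e^(-t), z(t) = -3K_1e^(4t) - K_2e^(-t) + K_3e^(-4t)

Coefficient matrix A = [[4, 0, 0], [15, -1, 0], [-15, -3, -4]].
det(A - λI) = 0 gives eigenvalues λ = 4, -1, -4.
For λ=4: eigenvector (1,3,-3).
For λ=-1: eigenvector (0,1,-1).
For λ=-4: eigenvector (0,0,1).
General solution: K_1e^(4t)(1,3,-3) + K_2e^(-t)(0,1,-1) + K_3e^(-4t)(0,0,1).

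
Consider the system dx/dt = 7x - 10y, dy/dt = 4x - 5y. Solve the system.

Coefficient matrix A = [[7, -10], [4, -5]].
Characteristic polynomial det(A - λI) = λ^2 - 2λ + 5 = 0.
Eigenvalues λ = 1 ± 2i (complex conjugate pair).
For λ=1+2i: an eigenvector is (1,1) - i(-2,-1) = (1 + 2i, 1 + i).
A real fundamental pair from Re and Im of e^((1+2i)t)v: X_1 = e^(t)(cos(2t)·(1,1) + sin(2t)·(-2,-1)), X_2 = e^(t)(sin(2t)·(1,1) - cos(2t)·(-2,-1)).
General solution: C_1X_1 + C_2X_2.

x(t) = -2C_1e^(t)sin(2t) + C_1e^(t)cos(2t) + C_2e^(t)sin(2t) + 2C_2e^(t)cos(2t), y(t) = -C_1e^(t)sin(2t) + C_1e^(t)cos(2t) + C_2e^(t)sin(2t) + C_2e^(t)cos(2t)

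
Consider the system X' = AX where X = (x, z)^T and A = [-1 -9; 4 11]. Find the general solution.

x(t) = 3C_1e^(5t) + 3C_2te^(5t) + C_2e^(5t), z(t) = -2C_1e^(5t) - 2C_2te^(5t) - C_2e^(5t)

Coefficient matrix A = [[-1, -9], [4, 11]].
Characteristic polynomial det(A - λI) = λ^2 - 10λ + 25 = 0.
Single eigenvalue λ = 5 with algebraic multiplicity 2.
Eigenvector v = (3,-2); generalized eigenvector w with (A-λI)w=v is (1,-1).
General solution: e^(5t)[C_1·v + C_2·(t·v + w)].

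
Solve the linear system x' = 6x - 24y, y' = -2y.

Coefficient matrix A = [[6, -24], [0, -2]].
Characteristic polynomial det(A - λI) = λ^2 - 4λ - 12 = 0.
Eigenvalues λ = 6, -2.
For λ=6: (A-λI) row 1 is [0, -24], so an eigenvector is (-1, 0).
For λ=-2: (A-λI) row 1 is [8, -24], so an eigenvector is (-3, -1).
General solution: K_1e^(6t)(-1,0) + K_2e^(-2t)(-3,-1).

x(t) = -K_1e^(6t) - 3K_2e^(-2t), y(t) = -K_2e^(-2t)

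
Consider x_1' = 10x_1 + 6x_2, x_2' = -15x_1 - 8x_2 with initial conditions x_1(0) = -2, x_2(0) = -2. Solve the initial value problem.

Coefficient matrix A = [[10, 6], [-15, -8]].
Characteristic polynomial det(A - λI) = λ^2 - 2λ + 10 = 0.
Eigenvalues λ = 1 ± 3i (complex conjugate pair).
For λ=1+3i: an eigenvector is (1,-1) - i(1,-2) = (1 - i, -1 + 2i).
A real fundamental pair from Re and Im of e^((1+3i)t)v: X_1 = e^(t)(cos(3t)·(1,-1) + sin(3t)·(1,-2)), X_2 = e^(t)(sin(3t)·(1,-1) - cos(3t)·(1,-2)).
General solution: K_1X_1 + K_2X_2.
Applying x_1(0)=-2, x_2(0)=-2 gives K_1=-6, K_2=-4.

x_1(t) = -10e^(t)sin(3t) - 2e^(t)cos(3t), x_2(t) = 16e^(t)sin(3t) - 2e^(t)cos(3t)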